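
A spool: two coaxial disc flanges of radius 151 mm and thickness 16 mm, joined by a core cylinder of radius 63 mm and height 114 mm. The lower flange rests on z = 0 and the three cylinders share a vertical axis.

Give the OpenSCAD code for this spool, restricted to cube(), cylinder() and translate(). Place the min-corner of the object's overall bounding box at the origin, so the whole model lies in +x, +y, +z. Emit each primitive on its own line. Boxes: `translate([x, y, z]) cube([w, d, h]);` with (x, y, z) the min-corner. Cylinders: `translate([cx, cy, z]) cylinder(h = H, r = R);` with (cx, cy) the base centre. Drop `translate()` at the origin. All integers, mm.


translate([151, 151, 0]) cylinder(h = 16, r = 151);
translate([151, 151, 16]) cylinder(h = 114, r = 63);
translate([151, 151, 130]) cylinder(h = 16, r = 151);


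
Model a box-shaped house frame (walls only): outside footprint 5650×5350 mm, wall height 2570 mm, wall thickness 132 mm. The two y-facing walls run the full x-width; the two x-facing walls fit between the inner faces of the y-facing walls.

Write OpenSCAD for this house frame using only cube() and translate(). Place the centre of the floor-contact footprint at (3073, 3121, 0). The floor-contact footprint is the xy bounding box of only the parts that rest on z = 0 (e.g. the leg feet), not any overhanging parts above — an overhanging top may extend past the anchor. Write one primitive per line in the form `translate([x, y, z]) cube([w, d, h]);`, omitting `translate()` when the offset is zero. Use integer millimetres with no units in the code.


translate([248, 446, 0]) cube([5650, 132, 2570]);
translate([248, 5664, 0]) cube([5650, 132, 2570]);
translate([248, 578, 0]) cube([132, 5086, 2570]);
translate([5766, 578, 0]) cube([132, 5086, 2570]);


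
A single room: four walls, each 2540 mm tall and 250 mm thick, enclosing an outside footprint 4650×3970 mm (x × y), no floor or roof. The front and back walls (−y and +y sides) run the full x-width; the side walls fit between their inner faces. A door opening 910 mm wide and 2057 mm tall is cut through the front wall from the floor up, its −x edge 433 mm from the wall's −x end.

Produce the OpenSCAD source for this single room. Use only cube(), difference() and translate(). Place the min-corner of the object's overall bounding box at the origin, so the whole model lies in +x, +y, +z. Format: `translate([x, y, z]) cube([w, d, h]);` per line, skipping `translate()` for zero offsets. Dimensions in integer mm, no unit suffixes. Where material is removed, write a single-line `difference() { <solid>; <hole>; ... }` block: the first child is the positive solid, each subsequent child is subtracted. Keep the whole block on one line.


difference() { cube([4650, 250, 2540]); translate([433, 0, 0]) cube([910, 250, 2057]); }
translate([0, 3720, 0]) cube([4650, 250, 2540]);
translate([0, 250, 0]) cube([250, 3470, 2540]);
translate([4400, 250, 0]) cube([250, 3470, 2540]);


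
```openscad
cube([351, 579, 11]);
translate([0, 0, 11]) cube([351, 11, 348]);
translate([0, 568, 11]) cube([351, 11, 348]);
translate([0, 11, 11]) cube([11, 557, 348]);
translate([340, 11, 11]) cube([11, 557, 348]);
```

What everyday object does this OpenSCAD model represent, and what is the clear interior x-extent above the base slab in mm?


An open box. The internal width is 329 mm.

A 351×579 base slab with four walls standing on it — an open box. The base is 351 mm wide and the walls are 11 mm thick, so the internal width is 351 − 2 × 11 = 329 mm.


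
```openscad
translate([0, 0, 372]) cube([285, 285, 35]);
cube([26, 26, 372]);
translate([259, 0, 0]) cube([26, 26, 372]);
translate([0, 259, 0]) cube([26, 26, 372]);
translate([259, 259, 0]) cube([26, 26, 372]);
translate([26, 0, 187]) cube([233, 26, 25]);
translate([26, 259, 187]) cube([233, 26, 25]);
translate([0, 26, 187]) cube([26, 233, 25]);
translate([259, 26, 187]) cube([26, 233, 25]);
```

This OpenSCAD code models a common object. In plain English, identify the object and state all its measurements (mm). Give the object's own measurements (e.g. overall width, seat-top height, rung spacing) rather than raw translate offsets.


A simple wooden stool: a rectangular seat 285 mm (x) by 285 mm (y), 35 mm thick, top face at z = 407 mm, on four square legs, each 26×26 mm in cross-section. The legs rest on z = 0, each flush with a corner of the seat. Four stretchers, 26 mm wide and 25 mm tall, connect adjacent legs with their undersides at z = 187 mm, each running between the inner faces of the legs it joins and aligned with the legs' outer faces on the other axis.


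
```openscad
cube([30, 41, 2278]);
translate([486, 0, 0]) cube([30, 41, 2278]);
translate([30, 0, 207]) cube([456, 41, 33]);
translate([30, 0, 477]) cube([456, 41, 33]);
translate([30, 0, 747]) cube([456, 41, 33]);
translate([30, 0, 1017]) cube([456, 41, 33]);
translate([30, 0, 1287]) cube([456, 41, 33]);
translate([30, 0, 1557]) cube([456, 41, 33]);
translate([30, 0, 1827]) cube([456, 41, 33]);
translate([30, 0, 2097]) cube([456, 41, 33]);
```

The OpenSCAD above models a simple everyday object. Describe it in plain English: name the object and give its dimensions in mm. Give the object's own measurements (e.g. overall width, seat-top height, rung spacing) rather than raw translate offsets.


A straight ladder. Two 30×41 mm vertical rails, 2278 mm tall, stand 516 mm apart (outside-to-outside) with their front faces coplanar on the −y side. 8 rungs, each 41 mm deep and 33 mm tall, span between the inner faces of the rails, front faces flush with the rails. The lowest rung's underside is at z = 207 mm and rungs are spaced 270 mm apart (underside to underside).


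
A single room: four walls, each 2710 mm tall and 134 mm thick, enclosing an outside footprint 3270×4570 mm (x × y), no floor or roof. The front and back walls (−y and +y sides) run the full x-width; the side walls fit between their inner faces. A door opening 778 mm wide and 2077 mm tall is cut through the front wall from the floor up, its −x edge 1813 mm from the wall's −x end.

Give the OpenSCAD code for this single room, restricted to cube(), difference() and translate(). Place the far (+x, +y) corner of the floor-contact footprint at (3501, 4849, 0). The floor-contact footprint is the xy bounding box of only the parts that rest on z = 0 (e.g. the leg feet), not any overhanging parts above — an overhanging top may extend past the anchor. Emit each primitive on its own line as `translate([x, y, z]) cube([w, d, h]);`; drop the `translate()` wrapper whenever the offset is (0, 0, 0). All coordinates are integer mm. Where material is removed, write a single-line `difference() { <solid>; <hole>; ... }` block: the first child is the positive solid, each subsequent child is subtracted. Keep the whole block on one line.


difference() { translate([231, 279, 0]) cube([3270, 134, 2710]); translate([2044, 279, 0]) cube([778, 134, 2077]); }
translate([231, 4715, 0]) cube([3270, 134, 2710]);
translate([231, 413, 0]) cube([134, 4302, 2710]);
translate([3367, 413, 0]) cube([134, 4302, 2710]);


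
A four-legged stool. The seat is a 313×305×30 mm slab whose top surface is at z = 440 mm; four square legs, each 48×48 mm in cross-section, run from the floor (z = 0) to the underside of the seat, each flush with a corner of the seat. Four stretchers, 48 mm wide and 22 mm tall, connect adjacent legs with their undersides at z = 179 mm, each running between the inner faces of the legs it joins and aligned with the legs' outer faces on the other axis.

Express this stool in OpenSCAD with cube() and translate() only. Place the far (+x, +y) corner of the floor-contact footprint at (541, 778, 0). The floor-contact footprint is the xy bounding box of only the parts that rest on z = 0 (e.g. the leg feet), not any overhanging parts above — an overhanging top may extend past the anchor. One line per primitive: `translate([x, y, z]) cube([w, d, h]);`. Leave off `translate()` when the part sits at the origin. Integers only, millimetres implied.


translate([228, 473, 410]) cube([313, 305, 30]);
translate([228, 473, 0]) cube([48, 48, 410]);
translate([493, 473, 0]) cube([48, 48, 410]);
translate([228, 730, 0]) cube([48, 48, 410]);
translate([493, 730, 0]) cube([48, 48, 410]);
translate([276, 473, 179]) cube([217, 48, 22]);
translate([276, 730, 179]) cube([217, 48, 22]);
translate([228, 521, 179]) cube([48, 209, 22]);
translate([493, 521, 179]) cube([48, 209, 22]);


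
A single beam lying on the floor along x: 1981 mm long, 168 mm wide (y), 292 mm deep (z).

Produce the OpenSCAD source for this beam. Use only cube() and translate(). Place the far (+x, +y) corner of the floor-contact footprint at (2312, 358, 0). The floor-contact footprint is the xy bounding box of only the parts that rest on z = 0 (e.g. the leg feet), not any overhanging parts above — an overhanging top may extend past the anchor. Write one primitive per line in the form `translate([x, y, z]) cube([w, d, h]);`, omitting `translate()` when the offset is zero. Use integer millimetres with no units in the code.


translate([331, 190, 0]) cube([1981, 168, 292]);


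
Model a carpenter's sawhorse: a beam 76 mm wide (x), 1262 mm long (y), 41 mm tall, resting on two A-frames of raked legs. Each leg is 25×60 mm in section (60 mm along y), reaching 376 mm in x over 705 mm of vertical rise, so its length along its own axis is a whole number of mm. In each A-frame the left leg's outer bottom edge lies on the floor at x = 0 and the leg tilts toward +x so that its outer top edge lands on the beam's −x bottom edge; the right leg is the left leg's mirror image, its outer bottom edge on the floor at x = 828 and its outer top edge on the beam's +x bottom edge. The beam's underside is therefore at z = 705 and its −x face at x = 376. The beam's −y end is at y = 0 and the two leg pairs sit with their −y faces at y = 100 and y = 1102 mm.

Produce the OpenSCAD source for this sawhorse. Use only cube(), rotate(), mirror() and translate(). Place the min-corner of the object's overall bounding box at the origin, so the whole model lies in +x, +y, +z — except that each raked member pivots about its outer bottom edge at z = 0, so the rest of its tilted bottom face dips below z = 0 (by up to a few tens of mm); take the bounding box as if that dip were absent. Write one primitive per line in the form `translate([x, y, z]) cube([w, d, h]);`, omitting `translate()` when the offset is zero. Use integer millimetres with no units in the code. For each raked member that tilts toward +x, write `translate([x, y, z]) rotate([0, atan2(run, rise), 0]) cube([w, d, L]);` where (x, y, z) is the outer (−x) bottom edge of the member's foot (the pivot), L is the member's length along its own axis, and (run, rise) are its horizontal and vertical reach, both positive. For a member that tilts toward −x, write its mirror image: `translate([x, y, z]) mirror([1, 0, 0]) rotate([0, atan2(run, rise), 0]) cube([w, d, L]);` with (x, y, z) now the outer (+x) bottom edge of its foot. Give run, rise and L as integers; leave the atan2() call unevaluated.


translate([376, 0, 705]) cube([76, 1262, 41]);
translate([0, 100, 0]) rotate([0, atan2(376, 705), 0]) cube([25, 60, 799]);
translate([828, 100, 0]) mirror([1, 0, 0]) rotate([0, atan2(376, 705), 0]) cube([25, 60, 799]);
translate([0, 1102, 0]) rotate([0, atan2(376, 705), 0]) cube([25, 60, 799]);
translate([828, 1102, 0]) mirror([1, 0, 0]) rotate([0, atan2(376, 705), 0]) cube([25, 60, 799]);


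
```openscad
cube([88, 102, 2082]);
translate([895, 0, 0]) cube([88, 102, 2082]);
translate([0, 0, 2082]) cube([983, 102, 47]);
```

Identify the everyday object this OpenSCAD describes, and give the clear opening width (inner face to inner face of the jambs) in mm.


A door frame. The clear opening width is 807 mm.

Two 2082 mm tall posts with a header on top — a door frame. The left jamb is 88 mm wide at x = 0; the right jamb starts at x = 895. The clear opening is 895 − 88 = 807 mm.


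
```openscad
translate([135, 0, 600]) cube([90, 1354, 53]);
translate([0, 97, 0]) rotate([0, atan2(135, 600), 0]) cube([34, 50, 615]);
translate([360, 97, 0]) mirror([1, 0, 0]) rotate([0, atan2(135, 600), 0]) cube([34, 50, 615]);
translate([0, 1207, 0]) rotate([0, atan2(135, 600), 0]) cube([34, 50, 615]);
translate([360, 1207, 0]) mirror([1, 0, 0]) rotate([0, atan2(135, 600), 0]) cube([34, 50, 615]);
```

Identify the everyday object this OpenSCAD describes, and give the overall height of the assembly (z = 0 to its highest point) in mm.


A sawhorse. The overall height is 653 mm.

A beam across two mirrored pairs of raked legs — a sawhorse. The beam's underside is at z = 600 (matching the legs' vertical rise in atan2(135, 600)) and the beam is 53 mm tall, so its top is at 600 + 53 = 653 mm. The raked legs top out at the beam's underside, so that is the highest point.


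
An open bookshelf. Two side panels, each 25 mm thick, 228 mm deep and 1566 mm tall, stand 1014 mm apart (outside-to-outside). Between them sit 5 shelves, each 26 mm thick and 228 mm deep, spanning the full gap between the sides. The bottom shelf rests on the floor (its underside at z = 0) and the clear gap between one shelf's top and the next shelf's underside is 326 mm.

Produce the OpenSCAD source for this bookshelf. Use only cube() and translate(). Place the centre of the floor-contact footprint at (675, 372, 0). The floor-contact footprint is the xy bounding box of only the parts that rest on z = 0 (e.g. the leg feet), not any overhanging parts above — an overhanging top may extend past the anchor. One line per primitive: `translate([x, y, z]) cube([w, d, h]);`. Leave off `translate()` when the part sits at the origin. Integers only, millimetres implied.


translate([168, 258, 0]) cube([25, 228, 1566]);
translate([1157, 258, 0]) cube([25, 228, 1566]);
translate([193, 258, 0]) cube([964, 228, 26]);
translate([193, 258, 352]) cube([964, 228, 26]);
translate([193, 258, 704]) cube([964, 228, 26]);
translate([193, 258, 1056]) cube([964, 228, 26]);
translate([193, 258, 1408]) cube([964, 228, 26]);


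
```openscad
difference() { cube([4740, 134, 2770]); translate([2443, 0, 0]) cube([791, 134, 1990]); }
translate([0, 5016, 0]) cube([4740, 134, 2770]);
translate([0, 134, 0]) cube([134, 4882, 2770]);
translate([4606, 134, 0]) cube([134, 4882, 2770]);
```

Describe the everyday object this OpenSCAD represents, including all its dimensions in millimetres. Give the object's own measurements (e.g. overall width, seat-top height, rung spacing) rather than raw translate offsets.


A single room: four walls, each 2770 mm tall and 134 mm thick, enclosing an outside footprint 4740×5150 mm (x × y), no floor or roof. The front and back walls (−y and +y sides) run the full x-width; the side walls fit between their inner faces. A door opening 791 mm wide and 1990 mm tall is cut through the front wall from the floor up, its −x edge 2443 mm from the wall's −x end.


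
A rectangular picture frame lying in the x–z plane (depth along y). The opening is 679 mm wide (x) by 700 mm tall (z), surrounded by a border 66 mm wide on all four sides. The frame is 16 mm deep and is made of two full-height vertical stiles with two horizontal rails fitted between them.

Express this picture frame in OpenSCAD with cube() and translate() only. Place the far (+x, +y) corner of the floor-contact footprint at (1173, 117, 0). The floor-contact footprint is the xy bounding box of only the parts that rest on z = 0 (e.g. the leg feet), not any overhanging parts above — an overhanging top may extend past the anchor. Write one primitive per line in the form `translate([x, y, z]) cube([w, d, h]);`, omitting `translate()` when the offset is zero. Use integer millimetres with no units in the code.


translate([362, 101, 0]) cube([66, 16, 832]);
translate([1107, 101, 0]) cube([66, 16, 832]);
translate([428, 101, 0]) cube([679, 16, 66]);
translate([428, 101, 766]) cube([679, 16, 66]);


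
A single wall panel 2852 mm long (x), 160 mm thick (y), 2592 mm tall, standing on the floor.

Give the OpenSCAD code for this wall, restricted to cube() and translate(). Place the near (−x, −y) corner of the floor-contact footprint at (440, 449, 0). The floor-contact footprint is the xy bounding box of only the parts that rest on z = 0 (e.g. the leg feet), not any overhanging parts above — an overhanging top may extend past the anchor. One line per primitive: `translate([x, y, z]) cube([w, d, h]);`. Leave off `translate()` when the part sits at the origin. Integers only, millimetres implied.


translate([440, 449, 0]) cube([2852, 160, 2592]);


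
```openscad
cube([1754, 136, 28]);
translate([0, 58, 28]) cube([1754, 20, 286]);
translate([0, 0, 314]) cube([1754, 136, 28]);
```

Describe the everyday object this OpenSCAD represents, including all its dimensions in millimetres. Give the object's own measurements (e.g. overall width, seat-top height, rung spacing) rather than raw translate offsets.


An I-beam lying along x, 1754 mm long. Overall section height 342 mm. Two flanges 136 mm wide (y) and 28 mm thick, one on the floor and one at the top; a web 20 mm thick runs between them, centred on the flange width.


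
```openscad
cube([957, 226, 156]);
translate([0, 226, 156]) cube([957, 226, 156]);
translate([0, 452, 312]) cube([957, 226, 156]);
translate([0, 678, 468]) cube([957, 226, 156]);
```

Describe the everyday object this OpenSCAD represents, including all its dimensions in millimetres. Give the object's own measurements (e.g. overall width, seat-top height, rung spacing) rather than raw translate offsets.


A straight staircase of 4 solid steps. Each step is 957 mm wide (x), 226 mm deep (y, the going) and 156 mm tall (the rise). The first step rests on the floor; each subsequent step sits one going further in +y and one rise higher in +z, directly behind and above the previous step with no overlap.


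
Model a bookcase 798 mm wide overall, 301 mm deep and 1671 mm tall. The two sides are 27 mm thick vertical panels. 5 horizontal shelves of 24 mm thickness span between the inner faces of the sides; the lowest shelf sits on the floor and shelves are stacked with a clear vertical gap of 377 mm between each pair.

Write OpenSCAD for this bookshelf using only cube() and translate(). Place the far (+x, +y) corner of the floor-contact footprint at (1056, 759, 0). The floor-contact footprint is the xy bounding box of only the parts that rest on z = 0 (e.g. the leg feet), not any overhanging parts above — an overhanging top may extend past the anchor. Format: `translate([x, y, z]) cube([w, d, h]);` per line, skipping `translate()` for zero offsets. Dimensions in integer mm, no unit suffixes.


translate([258, 458, 0]) cube([27, 301, 1671]);
translate([1029, 458, 0]) cube([27, 301, 1671]);
translate([285, 458, 0]) cube([744, 301, 24]);
translate([285, 458, 401]) cube([744, 301, 24]);
translate([285, 458, 802]) cube([744, 301, 24]);
translate([285, 458, 1203]) cube([744, 301, 24]);
translate([285, 458, 1604]) cube([744, 301, 24]);


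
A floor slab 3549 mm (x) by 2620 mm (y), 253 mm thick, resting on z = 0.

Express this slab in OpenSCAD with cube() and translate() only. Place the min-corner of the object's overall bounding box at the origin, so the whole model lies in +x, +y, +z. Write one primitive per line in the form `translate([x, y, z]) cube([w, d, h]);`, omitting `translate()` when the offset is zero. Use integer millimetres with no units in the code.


cube([3549, 2620, 253]);


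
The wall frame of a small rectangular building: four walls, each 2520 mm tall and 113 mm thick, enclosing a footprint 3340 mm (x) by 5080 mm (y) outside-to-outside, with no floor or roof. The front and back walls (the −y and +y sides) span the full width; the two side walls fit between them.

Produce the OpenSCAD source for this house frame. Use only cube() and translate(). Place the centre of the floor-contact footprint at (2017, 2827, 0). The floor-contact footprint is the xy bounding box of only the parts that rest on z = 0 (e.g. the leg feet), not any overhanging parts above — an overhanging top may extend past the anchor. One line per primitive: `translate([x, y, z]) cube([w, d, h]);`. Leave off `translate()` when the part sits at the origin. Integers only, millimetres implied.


translate([347, 287, 0]) cube([3340, 113, 2520]);
translate([347, 5254, 0]) cube([3340, 113, 2520]);
translate([347, 400, 0]) cube([113, 4854, 2520]);
translate([3574, 400, 0]) cube([113, 4854, 2520]);


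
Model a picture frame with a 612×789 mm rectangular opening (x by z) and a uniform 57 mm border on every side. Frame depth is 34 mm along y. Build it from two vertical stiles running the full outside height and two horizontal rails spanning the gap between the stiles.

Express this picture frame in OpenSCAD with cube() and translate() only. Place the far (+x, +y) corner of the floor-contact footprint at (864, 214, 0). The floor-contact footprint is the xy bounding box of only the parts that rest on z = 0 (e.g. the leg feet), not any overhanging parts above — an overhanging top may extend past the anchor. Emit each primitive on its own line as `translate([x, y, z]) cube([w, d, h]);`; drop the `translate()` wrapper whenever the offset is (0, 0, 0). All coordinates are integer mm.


translate([138, 180, 0]) cube([57, 34, 903]);
translate([807, 180, 0]) cube([57, 34, 903]);
translate([195, 180, 0]) cube([612, 34, 57]);
translate([195, 180, 846]) cube([612, 34, 57]);


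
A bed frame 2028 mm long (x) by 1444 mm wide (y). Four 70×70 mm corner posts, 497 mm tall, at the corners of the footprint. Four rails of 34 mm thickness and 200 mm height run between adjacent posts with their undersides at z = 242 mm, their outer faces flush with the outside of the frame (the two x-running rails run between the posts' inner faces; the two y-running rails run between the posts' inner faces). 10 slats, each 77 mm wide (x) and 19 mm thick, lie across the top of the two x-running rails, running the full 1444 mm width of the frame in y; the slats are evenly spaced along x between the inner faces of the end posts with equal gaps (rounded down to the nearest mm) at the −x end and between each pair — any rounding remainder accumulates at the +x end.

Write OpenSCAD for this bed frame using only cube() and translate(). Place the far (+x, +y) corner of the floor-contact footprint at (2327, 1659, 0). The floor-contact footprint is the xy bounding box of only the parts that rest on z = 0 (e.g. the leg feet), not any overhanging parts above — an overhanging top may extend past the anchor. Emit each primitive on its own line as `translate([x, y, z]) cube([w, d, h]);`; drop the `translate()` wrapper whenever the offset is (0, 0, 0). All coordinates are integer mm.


translate([299, 215, 0]) cube([70, 70, 497]);
translate([299, 1589, 0]) cube([70, 70, 497]);
translate([2257, 215, 0]) cube([70, 70, 497]);
translate([2257, 1589, 0]) cube([70, 70, 497]);
translate([369, 215, 242]) cube([1888, 34, 200]);
translate([369, 1625, 242]) cube([1888, 34, 200]);
translate([299, 285, 242]) cube([34, 1304, 200]);
translate([2293, 285, 242]) cube([34, 1304, 200]);
translate([470, 215, 442]) cube([77, 1444, 19]);
translate([648, 215, 442]) cube([77, 1444, 19]);
translate([826, 215, 442]) cube([77, 1444, 19]);
translate([1004, 215, 442]) cube([77, 1444, 19]);
translate([1182, 215, 442]) cube([77, 1444, 19]);
translate([1360, 215, 442]) cube([77, 1444, 19]);
translate([1538, 215, 442]) cube([77, 1444, 19]);
translate([1716, 215, 442]) cube([77, 1444, 19]);
translate([1894, 215, 442]) cube([77, 1444, 19]);
translate([2072, 215, 442]) cube([77, 1444, 19]);


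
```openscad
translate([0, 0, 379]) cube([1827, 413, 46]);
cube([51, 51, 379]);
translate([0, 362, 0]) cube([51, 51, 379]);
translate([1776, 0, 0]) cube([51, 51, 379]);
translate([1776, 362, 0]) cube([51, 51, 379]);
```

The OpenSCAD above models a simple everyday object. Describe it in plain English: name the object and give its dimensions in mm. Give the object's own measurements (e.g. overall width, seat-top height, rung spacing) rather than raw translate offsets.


A bench: a 1827×413 mm seat slab, 46 mm thick, top at z = 425 mm, on four 51×51 mm square legs flush with the seat corners and standing on z = 0.


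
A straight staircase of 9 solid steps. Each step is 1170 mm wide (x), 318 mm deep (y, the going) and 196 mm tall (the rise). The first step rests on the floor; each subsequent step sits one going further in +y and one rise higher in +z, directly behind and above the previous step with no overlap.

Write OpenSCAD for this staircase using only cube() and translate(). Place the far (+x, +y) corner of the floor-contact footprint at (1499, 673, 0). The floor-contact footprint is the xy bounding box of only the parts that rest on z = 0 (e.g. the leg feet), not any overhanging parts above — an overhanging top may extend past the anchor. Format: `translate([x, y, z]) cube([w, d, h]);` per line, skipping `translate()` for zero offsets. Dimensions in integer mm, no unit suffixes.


translate([329, 355, 0]) cube([1170, 318, 196]);
translate([329, 673, 196]) cube([1170, 318, 196]);
translate([329, 991, 392]) cube([1170, 318, 196]);
translate([329, 1309, 588]) cube([1170, 318, 196]);
translate([329, 1627, 784]) cube([1170, 318, 196]);
translate([329, 1945, 980]) cube([1170, 318, 196]);
translate([329, 2263, 1176]) cube([1170, 318, 196]);
translate([329, 2581, 1372]) cube([1170, 318, 196]);
translate([329, 2899, 1568]) cube([1170, 318, 196]);


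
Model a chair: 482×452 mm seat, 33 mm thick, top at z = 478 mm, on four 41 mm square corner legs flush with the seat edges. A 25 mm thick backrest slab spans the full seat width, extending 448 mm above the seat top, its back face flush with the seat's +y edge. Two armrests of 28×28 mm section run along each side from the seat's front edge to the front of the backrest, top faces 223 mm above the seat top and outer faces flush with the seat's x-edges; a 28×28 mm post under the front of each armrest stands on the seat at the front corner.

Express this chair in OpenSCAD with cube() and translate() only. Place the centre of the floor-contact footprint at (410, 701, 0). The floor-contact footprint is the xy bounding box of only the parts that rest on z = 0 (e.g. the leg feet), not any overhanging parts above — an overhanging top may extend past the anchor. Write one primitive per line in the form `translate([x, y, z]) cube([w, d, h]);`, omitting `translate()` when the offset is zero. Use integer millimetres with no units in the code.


translate([169, 475, 445]) cube([482, 452, 33]);
translate([169, 475, 0]) cube([41, 41, 445]);
translate([610, 475, 0]) cube([41, 41, 445]);
translate([169, 886, 0]) cube([41, 41, 445]);
translate([610, 886, 0]) cube([41, 41, 445]);
translate([169, 902, 478]) cube([482, 25, 448]);
translate([169, 475, 673]) cube([28, 427, 28]);
translate([623, 475, 673]) cube([28, 427, 28]);
translate([169, 475, 478]) cube([28, 28, 195]);
translate([623, 475, 478]) cube([28, 28, 195]);


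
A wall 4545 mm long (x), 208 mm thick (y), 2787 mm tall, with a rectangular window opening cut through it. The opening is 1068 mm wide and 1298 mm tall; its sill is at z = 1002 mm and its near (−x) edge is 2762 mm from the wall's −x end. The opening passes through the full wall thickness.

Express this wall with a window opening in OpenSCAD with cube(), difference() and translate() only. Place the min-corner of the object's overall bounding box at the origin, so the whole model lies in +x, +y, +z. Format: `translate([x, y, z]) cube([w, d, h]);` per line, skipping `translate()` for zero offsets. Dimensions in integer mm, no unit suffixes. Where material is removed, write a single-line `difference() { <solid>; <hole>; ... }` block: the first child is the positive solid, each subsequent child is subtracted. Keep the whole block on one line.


difference() { cube([4545, 208, 2787]); translate([2762, 0, 1002]) cube([1068, 208, 1298]); }


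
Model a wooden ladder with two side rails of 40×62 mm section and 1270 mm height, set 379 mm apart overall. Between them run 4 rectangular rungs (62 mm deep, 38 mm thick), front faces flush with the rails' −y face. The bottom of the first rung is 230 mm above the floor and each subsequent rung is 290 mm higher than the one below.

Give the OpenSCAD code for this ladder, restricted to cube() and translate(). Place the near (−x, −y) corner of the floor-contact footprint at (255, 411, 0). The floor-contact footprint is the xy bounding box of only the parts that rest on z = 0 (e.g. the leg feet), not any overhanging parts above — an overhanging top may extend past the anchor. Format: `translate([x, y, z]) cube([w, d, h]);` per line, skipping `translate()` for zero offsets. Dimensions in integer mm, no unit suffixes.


translate([255, 411, 0]) cube([40, 62, 1270]);
translate([594, 411, 0]) cube([40, 62, 1270]);
translate([295, 411, 230]) cube([299, 62, 38]);
translate([295, 411, 520]) cube([299, 62, 38]);
translate([295, 411, 810]) cube([299, 62, 38]);
translate([295, 411, 1100]) cube([299, 62, 38]);


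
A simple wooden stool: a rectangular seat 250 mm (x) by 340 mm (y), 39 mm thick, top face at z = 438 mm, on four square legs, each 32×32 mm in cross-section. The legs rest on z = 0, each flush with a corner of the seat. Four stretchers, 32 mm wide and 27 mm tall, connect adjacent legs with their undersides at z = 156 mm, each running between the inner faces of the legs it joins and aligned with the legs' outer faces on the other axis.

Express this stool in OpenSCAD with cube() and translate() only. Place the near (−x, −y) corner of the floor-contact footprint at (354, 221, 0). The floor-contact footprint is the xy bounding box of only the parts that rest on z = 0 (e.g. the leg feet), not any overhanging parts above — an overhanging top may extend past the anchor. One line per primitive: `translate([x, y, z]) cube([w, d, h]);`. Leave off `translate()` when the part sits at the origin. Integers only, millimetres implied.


translate([354, 221, 399]) cube([250, 340, 39]);
translate([354, 221, 0]) cube([32, 32, 399]);
translate([572, 221, 0]) cube([32, 32, 399]);
translate([354, 529, 0]) cube([32, 32, 399]);
translate([572, 529, 0]) cube([32, 32, 399]);
translate([386, 221, 156]) cube([186, 32, 27]);
translate([386, 529, 156]) cube([186, 32, 27]);
translate([354, 253, 156]) cube([32, 276, 27]);
translate([572, 253, 156]) cube([32, 276, 27]);


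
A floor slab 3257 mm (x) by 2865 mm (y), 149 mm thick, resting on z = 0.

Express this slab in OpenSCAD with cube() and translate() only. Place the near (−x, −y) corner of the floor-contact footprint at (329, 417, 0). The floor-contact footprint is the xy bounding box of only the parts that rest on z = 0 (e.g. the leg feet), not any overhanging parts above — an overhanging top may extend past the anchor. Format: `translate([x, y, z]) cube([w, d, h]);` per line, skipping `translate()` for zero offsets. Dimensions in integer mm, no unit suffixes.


translate([329, 417, 0]) cube([3257, 2865, 149]);


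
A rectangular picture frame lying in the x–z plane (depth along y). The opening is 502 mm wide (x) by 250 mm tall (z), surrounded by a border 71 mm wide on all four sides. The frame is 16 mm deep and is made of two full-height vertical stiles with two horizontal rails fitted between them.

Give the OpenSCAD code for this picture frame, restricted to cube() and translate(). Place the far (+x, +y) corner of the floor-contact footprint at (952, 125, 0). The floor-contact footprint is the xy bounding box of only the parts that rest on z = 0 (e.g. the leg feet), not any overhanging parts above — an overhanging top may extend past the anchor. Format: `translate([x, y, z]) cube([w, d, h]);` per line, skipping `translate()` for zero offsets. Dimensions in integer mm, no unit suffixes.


translate([308, 109, 0]) cube([71, 16, 392]);
translate([881, 109, 0]) cube([71, 16, 392]);
translate([379, 109, 0]) cube([502, 16, 71]);
translate([379, 109, 321]) cube([502, 16, 71]);


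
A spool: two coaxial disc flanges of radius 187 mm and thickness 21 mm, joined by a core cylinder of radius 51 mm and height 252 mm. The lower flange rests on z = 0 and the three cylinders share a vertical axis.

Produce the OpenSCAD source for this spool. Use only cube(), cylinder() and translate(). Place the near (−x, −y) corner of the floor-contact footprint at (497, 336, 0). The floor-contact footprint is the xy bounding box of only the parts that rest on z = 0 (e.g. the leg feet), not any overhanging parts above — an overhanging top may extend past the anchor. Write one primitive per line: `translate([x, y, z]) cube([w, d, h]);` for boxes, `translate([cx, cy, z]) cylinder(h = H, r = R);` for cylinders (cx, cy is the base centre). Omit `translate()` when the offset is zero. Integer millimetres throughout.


translate([684, 523, 0]) cylinder(h = 21, r = 187);
translate([684, 523, 21]) cylinder(h = 252, r = 51);
translate([684, 523, 273]) cylinder(h = 21, r = 187);


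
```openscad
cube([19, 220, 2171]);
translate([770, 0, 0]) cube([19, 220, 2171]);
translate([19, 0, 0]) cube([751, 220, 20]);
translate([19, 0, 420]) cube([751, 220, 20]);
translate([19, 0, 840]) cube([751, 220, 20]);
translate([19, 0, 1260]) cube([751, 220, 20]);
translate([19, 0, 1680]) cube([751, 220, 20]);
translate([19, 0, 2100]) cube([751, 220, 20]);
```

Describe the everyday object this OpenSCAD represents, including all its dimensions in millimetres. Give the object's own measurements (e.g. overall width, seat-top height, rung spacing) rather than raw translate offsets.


An open bookshelf. Two side panels, each 19 mm thick, 220 mm deep and 2171 mm tall, stand 789 mm apart (outside-to-outside). Between them sit 6 shelves, each 20 mm thick and 220 mm deep, spanning the full gap between the sides. The bottom shelf rests on the floor (its underside at z = 0) and the clear gap between one shelf's top and the next shelf's underside is 400 mm.


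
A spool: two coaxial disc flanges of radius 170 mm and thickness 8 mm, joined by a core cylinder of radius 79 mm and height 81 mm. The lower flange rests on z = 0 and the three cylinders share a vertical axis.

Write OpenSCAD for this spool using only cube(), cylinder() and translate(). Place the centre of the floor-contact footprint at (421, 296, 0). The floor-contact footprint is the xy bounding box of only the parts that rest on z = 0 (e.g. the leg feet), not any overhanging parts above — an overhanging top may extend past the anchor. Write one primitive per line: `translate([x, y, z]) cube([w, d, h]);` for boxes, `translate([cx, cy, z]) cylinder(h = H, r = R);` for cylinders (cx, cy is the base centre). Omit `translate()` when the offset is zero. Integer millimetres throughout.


translate([421, 296, 0]) cylinder(h = 8, r = 170);
translate([421, 296, 8]) cylinder(h = 81, r = 79);
translate([421, 296, 89]) cylinder(h = 8, r = 170);


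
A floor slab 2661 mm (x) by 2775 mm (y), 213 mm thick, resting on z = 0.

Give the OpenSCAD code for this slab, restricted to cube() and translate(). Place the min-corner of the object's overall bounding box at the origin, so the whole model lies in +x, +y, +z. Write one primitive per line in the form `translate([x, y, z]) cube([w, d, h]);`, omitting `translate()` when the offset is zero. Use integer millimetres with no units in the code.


cube([2661, 2775, 213]);


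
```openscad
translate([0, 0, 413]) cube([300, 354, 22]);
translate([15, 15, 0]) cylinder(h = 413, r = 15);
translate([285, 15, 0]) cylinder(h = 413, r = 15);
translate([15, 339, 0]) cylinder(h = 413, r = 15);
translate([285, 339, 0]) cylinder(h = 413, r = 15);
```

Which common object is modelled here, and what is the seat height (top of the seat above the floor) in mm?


A stool. The seat height is 435 mm.

A 300×354×22 slab at z = 413 on four corner cylinders — a stool. The seat top is 413 + 22 = 435 mm.


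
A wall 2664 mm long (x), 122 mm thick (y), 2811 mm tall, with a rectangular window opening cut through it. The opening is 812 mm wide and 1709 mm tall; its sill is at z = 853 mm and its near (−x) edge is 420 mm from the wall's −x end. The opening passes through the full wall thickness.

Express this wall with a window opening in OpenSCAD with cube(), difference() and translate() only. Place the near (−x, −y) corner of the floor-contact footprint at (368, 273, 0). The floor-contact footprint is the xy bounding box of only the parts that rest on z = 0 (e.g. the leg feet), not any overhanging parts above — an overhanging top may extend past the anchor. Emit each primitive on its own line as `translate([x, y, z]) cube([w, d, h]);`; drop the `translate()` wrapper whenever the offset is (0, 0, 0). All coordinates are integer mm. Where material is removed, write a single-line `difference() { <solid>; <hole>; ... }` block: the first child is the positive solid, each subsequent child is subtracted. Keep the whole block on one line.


difference() { translate([368, 273, 0]) cube([2664, 122, 2811]); translate([788, 273, 853]) cube([812, 122, 1709]); }


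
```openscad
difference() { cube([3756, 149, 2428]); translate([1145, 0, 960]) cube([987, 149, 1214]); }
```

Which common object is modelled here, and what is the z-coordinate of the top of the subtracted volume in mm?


A wall with a window opening. The window head height is 2174 mm.

A wall with a rectangular opening subtracted — a window. Sill at z = 960, opening 1214 mm tall, so the head is at 960 + 1214 = 2174 mm.


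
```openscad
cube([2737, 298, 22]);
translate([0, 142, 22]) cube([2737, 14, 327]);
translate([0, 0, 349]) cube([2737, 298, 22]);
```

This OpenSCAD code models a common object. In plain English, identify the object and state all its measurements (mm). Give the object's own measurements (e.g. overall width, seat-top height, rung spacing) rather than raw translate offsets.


An I-beam lying along x, 2737 mm long. Overall section height 371 mm. Two flanges 298 mm wide (y) and 22 mm thick, one on the floor and one at the top; a web 14 mm thick runs between them, centred on the flange width.


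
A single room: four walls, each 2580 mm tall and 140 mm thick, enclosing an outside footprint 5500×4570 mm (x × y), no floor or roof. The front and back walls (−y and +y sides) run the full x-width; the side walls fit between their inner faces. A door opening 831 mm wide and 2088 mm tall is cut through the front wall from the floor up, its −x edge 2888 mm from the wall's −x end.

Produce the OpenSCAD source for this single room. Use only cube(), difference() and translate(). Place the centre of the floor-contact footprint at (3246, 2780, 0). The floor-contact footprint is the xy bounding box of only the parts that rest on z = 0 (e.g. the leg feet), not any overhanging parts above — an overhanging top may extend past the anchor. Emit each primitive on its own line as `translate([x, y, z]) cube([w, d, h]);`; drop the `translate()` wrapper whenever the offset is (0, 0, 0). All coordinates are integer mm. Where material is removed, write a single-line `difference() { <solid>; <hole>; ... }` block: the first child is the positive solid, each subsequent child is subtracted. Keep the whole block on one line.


difference() { translate([496, 495, 0]) cube([5500, 140, 2580]); translate([3384, 495, 0]) cube([831, 140, 2088]); }
translate([496, 4925, 0]) cube([5500, 140, 2580]);
translate([496, 635, 0]) cube([140, 4290, 2580]);
translate([5856, 635, 0]) cube([140, 4290, 2580]);


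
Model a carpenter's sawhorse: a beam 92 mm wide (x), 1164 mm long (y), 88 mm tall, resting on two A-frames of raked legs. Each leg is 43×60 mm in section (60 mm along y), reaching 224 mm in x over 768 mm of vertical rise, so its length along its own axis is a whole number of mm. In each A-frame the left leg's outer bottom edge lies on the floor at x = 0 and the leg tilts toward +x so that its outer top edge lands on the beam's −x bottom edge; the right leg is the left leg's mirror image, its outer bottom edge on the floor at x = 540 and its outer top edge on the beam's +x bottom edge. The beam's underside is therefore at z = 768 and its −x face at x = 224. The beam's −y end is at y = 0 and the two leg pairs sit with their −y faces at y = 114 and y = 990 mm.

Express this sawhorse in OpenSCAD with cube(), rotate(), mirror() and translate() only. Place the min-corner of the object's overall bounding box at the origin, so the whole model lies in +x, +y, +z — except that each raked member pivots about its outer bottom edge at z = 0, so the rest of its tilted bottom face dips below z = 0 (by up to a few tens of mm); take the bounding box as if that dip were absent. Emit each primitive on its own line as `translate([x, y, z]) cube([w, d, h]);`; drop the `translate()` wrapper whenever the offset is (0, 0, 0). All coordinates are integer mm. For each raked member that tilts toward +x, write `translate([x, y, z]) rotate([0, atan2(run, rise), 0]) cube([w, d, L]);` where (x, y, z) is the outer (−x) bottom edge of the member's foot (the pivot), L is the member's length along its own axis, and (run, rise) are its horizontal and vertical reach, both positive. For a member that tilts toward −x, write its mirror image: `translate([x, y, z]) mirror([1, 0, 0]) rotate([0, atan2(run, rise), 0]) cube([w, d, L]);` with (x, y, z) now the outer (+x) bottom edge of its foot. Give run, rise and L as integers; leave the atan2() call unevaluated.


translate([224, 0, 768]) cube([92, 1164, 88]);
translate([0, 114, 0]) rotate([0, atan2(224, 768), 0]) cube([43, 60, 800]);
translate([540, 114, 0]) mirror([1, 0, 0]) rotate([0, atan2(224, 768), 0]) cube([43, 60, 800]);
translate([0, 990, 0]) rotate([0, atan2(224, 768), 0]) cube([43, 60, 800]);
translate([540, 990, 0]) mirror([1, 0, 0]) rotate([0, atan2(224, 768), 0]) cube([43, 60, 800]);
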